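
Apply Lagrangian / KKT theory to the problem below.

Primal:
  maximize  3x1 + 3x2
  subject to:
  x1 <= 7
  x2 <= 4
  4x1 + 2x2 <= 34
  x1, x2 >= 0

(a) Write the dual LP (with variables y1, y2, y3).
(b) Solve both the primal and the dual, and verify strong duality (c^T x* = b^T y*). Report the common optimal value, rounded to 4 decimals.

The standard primal-dual pair for 'max c^T x s.t. A x <= b, x >= 0' is:
  Dual:  min b^T y  s.t.  A^T y >= c,  y >= 0.

So the dual LP is:
  minimize  7y1 + 4y2 + 34y3
  subject to:
    y1 + 4y3 >= 3
    y2 + 2y3 >= 3
    y1, y2, y3 >= 0

Solving the primal: x* = (6.5, 4).
  primal value c^T x* = 31.5.
Solving the dual: y* = (0, 1.5, 0.75).
  dual value b^T y* = 31.5.
Strong duality: c^T x* = b^T y*. Confirmed.

31.5


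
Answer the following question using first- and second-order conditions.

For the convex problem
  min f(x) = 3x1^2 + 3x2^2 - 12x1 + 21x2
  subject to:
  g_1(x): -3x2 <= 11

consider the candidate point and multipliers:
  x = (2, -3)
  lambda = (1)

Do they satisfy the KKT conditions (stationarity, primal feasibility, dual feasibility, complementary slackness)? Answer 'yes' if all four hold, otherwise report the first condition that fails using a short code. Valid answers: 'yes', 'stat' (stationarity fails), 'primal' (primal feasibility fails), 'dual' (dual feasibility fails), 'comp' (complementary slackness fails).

Gradient of f: grad f(x) = Q x + c = (0, 3)
Constraint values g_i(x) = a_i^T x - b_i:
  g_1((2, -3)) = -2
Stationarity residual: grad f(x) + sum_i lambda_i a_i = (0, 0)
  -> stationarity OK
Primal feasibility (all g_i <= 0): OK
Dual feasibility (all lambda_i >= 0): OK
Complementary slackness (lambda_i * g_i(x) = 0 for all i): FAILS

Verdict: the first failing condition is complementary_slackness -> comp.

comp


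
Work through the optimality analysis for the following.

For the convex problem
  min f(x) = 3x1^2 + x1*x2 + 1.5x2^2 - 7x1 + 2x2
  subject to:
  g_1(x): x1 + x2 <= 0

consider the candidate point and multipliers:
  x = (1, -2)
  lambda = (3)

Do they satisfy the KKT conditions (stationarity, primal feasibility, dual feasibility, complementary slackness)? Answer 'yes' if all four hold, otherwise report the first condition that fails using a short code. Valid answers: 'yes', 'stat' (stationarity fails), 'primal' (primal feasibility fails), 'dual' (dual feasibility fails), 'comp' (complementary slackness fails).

Gradient of f: grad f(x) = Q x + c = (-3, -3)
Constraint values g_i(x) = a_i^T x - b_i:
  g_1((1, -2)) = -1
Stationarity residual: grad f(x) + sum_i lambda_i a_i = (0, 0)
  -> stationarity OK
Primal feasibility (all g_i <= 0): OK
Dual feasibility (all lambda_i >= 0): OK
Complementary slackness (lambda_i * g_i(x) = 0 for all i): FAILS

Verdict: the first failing condition is complementary_slackness -> comp.

comp


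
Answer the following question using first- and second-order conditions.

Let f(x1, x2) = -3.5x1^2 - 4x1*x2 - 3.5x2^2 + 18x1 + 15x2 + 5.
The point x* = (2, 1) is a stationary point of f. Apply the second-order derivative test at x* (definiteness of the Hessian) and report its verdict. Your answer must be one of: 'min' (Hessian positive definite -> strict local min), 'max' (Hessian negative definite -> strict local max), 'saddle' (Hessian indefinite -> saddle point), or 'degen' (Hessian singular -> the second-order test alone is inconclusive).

Compute the Hessian H = grad^2 f:
  H = [[-7, -4], [-4, -7]]
Verify stationarity: grad f(x*) = H x* + g = (0, 0).
Eigenvalues of H: -11, -3.
Both eigenvalues < 0, so H is negative definite -> x* is a strict local max.

max


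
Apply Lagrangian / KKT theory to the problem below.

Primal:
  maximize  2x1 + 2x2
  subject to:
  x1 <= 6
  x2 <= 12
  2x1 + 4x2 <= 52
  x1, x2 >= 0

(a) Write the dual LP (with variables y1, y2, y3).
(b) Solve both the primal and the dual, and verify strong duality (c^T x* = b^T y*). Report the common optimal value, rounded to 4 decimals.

The standard primal-dual pair for 'max c^T x s.t. A x <= b, x >= 0' is:
  Dual:  min b^T y  s.t.  A^T y >= c,  y >= 0.

So the dual LP is:
  minimize  6y1 + 12y2 + 52y3
  subject to:
    y1 + 2y3 >= 2
    y2 + 4y3 >= 2
    y1, y2, y3 >= 0

Solving the primal: x* = (6, 10).
  primal value c^T x* = 32.
Solving the dual: y* = (1, 0, 0.5).
  dual value b^T y* = 32.
Strong duality: c^T x* = b^T y*. Confirmed.

32


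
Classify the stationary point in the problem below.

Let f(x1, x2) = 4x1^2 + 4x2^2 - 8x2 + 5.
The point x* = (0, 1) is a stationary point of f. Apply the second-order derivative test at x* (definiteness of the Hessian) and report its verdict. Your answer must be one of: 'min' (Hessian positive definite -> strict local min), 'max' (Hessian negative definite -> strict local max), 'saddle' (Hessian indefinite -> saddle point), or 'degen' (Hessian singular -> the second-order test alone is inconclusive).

Compute the Hessian H = grad^2 f:
  H = [[8, 0], [0, 8]]
Verify stationarity: grad f(x*) = H x* + g = (0, 0).
Eigenvalues of H: 8, 8.
Both eigenvalues > 0, so H is positive definite -> x* is a strict local min.

min


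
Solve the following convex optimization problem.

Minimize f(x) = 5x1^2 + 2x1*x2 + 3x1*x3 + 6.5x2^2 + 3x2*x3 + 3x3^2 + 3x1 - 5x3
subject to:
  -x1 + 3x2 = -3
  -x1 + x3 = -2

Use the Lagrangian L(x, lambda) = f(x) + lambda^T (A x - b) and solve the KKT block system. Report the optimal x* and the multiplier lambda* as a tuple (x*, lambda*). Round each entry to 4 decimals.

Form the Lagrangian:
  L(x, lambda) = (1/2) x^T Q x + c^T x + lambda^T (A x - b)
Stationarity (grad_x L = 0): Q x + c + A^T lambda = 0.
Primal feasibility: A x = b.

This gives the KKT block system:
  [ Q   A^T ] [ x     ]   [-c ]
  [ A    0  ] [ lambda ] = [ b ]

Solving the linear system:
  x*      = (1.1701, -0.61, -0.8299)
  lambda* = (2.6929, 8.2988)
  f(x*)   = 16.168

x* = (1.1701, -0.61, -0.8299), lambda* = (2.6929, 8.2988)


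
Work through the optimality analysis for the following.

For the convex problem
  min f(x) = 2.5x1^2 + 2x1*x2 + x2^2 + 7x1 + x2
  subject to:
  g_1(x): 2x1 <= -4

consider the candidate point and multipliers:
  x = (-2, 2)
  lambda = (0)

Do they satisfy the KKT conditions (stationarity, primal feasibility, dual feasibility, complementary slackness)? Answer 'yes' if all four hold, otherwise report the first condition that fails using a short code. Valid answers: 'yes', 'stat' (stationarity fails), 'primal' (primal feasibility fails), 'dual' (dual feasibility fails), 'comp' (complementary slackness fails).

Gradient of f: grad f(x) = Q x + c = (1, 1)
Constraint values g_i(x) = a_i^T x - b_i:
  g_1((-2, 2)) = 0
Stationarity residual: grad f(x) + sum_i lambda_i a_i = (1, 1)
  -> stationarity FAILS
Primal feasibility (all g_i <= 0): OK
Dual feasibility (all lambda_i >= 0): OK
Complementary slackness (lambda_i * g_i(x) = 0 for all i): OK

Verdict: the first failing condition is stationarity -> stat.

stat


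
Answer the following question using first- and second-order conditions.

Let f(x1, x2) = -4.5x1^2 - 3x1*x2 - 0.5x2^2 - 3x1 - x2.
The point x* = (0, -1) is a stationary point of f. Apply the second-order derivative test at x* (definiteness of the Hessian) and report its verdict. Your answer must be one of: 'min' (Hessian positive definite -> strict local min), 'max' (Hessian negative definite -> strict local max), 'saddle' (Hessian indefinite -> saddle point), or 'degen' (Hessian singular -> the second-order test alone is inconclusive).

Compute the Hessian H = grad^2 f:
  H = [[-9, -3], [-3, -1]]
Verify stationarity: grad f(x*) = H x* + g = (0, 0).
Eigenvalues of H: -10, 0.
H has a zero eigenvalue (singular; negative semidefinite but not definite), so H is neither positive definite, negative definite, nor indefinite. The second-order test alone is inconclusive -> degen.
(Indeed, f is constant along the null direction of H through x*, so x* is not a strict local extremum.)

degen


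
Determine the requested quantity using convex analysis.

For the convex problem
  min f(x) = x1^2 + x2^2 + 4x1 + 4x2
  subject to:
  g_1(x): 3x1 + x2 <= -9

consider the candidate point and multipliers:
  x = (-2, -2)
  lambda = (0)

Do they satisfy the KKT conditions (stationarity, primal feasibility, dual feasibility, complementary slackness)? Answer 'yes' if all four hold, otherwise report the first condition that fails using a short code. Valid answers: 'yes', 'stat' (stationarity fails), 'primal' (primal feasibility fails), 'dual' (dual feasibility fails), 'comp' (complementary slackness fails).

Gradient of f: grad f(x) = Q x + c = (0, 0)
Constraint values g_i(x) = a_i^T x - b_i:
  g_1((-2, -2)) = 1
Stationarity residual: grad f(x) + sum_i lambda_i a_i = (0, 0)
  -> stationarity OK
Primal feasibility (all g_i <= 0): FAILS
Dual feasibility (all lambda_i >= 0): OK
Complementary slackness (lambda_i * g_i(x) = 0 for all i): OK

Verdict: the first failing condition is primal_feasibility -> primal.

primal


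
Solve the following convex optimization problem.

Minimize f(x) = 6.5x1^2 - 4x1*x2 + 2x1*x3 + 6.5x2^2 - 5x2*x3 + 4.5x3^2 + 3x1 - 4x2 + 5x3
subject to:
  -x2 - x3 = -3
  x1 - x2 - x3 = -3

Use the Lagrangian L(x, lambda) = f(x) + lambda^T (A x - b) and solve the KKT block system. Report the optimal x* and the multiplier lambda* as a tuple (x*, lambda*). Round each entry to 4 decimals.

Form the Lagrangian:
  L(x, lambda) = (1/2) x^T Q x + c^T x + lambda^T (A x - b)
Stationarity (grad_x L = 0): Q x + c + A^T lambda = 0.
Primal feasibility: A x = b.

This gives the KKT block system:
  [ Q   A^T ] [ x     ]   [-c ]
  [ A    0  ] [ lambda ] = [ b ]

Solving the linear system:
  x*      = (0, 1.5938, 1.4063)
  lambda* = (9.125, 0.5625)
  f(x*)   = 14.8594

x* = (0, 1.5938, 1.4063), lambda* = (9.125, 0.5625)


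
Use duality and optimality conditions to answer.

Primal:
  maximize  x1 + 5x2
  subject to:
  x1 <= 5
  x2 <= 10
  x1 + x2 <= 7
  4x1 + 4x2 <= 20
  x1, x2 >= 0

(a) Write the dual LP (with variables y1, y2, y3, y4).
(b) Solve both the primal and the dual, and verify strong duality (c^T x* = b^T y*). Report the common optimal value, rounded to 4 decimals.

The standard primal-dual pair for 'max c^T x s.t. A x <= b, x >= 0' is:
  Dual:  min b^T y  s.t.  A^T y >= c,  y >= 0.

So the dual LP is:
  minimize  5y1 + 10y2 + 7y3 + 20y4
  subject to:
    y1 + y3 + 4y4 >= 1
    y2 + y3 + 4y4 >= 5
    y1, y2, y3, y4 >= 0

Solving the primal: x* = (0, 5).
  primal value c^T x* = 25.
Solving the dual: y* = (0, 0, 0, 1.25).
  dual value b^T y* = 25.
Strong duality: c^T x* = b^T y*. Confirmed.

25


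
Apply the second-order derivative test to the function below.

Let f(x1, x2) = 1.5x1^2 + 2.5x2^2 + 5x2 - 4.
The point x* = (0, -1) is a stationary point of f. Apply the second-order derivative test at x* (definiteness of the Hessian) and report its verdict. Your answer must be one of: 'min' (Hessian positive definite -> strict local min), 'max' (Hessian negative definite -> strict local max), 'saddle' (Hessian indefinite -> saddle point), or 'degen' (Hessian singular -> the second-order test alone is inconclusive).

Compute the Hessian H = grad^2 f:
  H = [[3, 0], [0, 5]]
Verify stationarity: grad f(x*) = H x* + g = (0, 0).
Eigenvalues of H: 3, 5.
Both eigenvalues > 0, so H is positive definite -> x* is a strict local min.

min


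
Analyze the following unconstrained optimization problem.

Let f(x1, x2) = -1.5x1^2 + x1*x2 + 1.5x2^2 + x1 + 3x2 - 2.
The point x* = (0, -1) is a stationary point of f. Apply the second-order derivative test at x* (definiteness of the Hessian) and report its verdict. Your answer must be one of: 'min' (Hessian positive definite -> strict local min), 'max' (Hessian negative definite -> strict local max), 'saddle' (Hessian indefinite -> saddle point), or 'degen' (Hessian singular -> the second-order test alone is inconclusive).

Compute the Hessian H = grad^2 f:
  H = [[-3, 1], [1, 3]]
Verify stationarity: grad f(x*) = H x* + g = (0, 0).
Eigenvalues of H: -3.1623, 3.1623.
Eigenvalues have mixed signs, so H is indefinite -> x* is a saddle point.

saddle


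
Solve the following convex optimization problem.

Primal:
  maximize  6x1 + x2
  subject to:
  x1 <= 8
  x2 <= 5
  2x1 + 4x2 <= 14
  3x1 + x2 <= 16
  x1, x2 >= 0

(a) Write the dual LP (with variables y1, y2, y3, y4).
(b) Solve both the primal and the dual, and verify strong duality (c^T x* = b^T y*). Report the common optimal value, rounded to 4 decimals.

The standard primal-dual pair for 'max c^T x s.t. A x <= b, x >= 0' is:
  Dual:  min b^T y  s.t.  A^T y >= c,  y >= 0.

So the dual LP is:
  minimize  8y1 + 5y2 + 14y3 + 16y4
  subject to:
    y1 + 2y3 + 3y4 >= 6
    y2 + 4y3 + y4 >= 1
    y1, y2, y3, y4 >= 0

Solving the primal: x* = (5.3333, 0).
  primal value c^T x* = 32.
Solving the dual: y* = (0, 0, 0, 2).
  dual value b^T y* = 32.
Strong duality: c^T x* = b^T y*. Confirmed.

32


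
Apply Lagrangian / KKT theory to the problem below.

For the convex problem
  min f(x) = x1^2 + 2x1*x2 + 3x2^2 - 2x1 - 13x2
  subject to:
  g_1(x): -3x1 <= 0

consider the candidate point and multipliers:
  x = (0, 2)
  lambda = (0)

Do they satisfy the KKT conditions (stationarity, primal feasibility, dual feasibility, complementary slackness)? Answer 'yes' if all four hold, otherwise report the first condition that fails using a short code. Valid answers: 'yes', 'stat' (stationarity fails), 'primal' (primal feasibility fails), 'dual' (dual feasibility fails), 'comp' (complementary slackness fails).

Gradient of f: grad f(x) = Q x + c = (2, -1)
Constraint values g_i(x) = a_i^T x - b_i:
  g_1((0, 2)) = 0
Stationarity residual: grad f(x) + sum_i lambda_i a_i = (2, -1)
  -> stationarity FAILS
Primal feasibility (all g_i <= 0): OK
Dual feasibility (all lambda_i >= 0): OK
Complementary slackness (lambda_i * g_i(x) = 0 for all i): OK

Verdict: the first failing condition is stationarity -> stat.

stat


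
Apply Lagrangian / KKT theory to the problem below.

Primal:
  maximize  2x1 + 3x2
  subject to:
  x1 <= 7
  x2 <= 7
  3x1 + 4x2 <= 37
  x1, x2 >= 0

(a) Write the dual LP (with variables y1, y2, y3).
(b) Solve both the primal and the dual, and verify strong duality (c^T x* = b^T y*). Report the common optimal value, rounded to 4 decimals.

The standard primal-dual pair for 'max c^T x s.t. A x <= b, x >= 0' is:
  Dual:  min b^T y  s.t.  A^T y >= c,  y >= 0.

So the dual LP is:
  minimize  7y1 + 7y2 + 37y3
  subject to:
    y1 + 3y3 >= 2
    y2 + 4y3 >= 3
    y1, y2, y3 >= 0

Solving the primal: x* = (3, 7).
  primal value c^T x* = 27.
Solving the dual: y* = (0, 0.3333, 0.6667).
  dual value b^T y* = 27.
Strong duality: c^T x* = b^T y*. Confirmed.

27


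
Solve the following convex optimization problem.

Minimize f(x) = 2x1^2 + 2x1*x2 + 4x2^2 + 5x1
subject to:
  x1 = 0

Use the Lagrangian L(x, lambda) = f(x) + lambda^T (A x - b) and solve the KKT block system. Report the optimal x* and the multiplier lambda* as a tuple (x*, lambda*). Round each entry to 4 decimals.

Form the Lagrangian:
  L(x, lambda) = (1/2) x^T Q x + c^T x + lambda^T (A x - b)
Stationarity (grad_x L = 0): Q x + c + A^T lambda = 0.
Primal feasibility: A x = b.

This gives the KKT block system:
  [ Q   A^T ] [ x     ]   [-c ]
  [ A    0  ] [ lambda ] = [ b ]

Solving the linear system:
  x*      = (0, 0)
  lambda* = (-5)
  f(x*)   = 0

x* = (0, 0), lambda* = (-5)


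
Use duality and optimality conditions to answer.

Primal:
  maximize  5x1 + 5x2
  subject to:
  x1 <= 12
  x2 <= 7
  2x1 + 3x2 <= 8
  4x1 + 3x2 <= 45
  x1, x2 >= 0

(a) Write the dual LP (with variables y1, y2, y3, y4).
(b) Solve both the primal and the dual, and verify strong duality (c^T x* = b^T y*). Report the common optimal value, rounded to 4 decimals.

The standard primal-dual pair for 'max c^T x s.t. A x <= b, x >= 0' is:
  Dual:  min b^T y  s.t.  A^T y >= c,  y >= 0.

So the dual LP is:
  minimize  12y1 + 7y2 + 8y3 + 45y4
  subject to:
    y1 + 2y3 + 4y4 >= 5
    y2 + 3y3 + 3y4 >= 5
    y1, y2, y3, y4 >= 0

Solving the primal: x* = (4, 0).
  primal value c^T x* = 20.
Solving the dual: y* = (0, 0, 2.5, 0).
  dual value b^T y* = 20.
Strong duality: c^T x* = b^T y*. Confirmed.

20


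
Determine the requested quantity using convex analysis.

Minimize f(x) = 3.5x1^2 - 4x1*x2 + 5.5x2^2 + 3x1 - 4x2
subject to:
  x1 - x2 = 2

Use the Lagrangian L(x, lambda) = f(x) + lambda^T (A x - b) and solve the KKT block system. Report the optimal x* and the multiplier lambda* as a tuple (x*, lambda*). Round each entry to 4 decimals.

Form the Lagrangian:
  L(x, lambda) = (1/2) x^T Q x + c^T x + lambda^T (A x - b)
Stationarity (grad_x L = 0): Q x + c + A^T lambda = 0.
Primal feasibility: A x = b.

This gives the KKT block system:
  [ Q   A^T ] [ x     ]   [-c ]
  [ A    0  ] [ lambda ] = [ b ]

Solving the linear system:
  x*      = (1.5, -0.5)
  lambda* = (-15.5)
  f(x*)   = 18.75

x* = (1.5, -0.5), lambda* = (-15.5)


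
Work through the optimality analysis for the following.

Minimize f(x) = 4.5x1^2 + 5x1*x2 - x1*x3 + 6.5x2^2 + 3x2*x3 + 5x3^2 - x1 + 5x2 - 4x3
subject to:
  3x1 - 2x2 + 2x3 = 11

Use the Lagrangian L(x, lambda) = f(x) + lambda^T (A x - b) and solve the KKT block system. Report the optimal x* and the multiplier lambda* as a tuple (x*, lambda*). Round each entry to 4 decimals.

Form the Lagrangian:
  L(x, lambda) = (1/2) x^T Q x + c^T x + lambda^T (A x - b)
Stationarity (grad_x L = 0): Q x + c + A^T lambda = 0.
Primal feasibility: A x = b.

This gives the KKT block system:
  [ Q   A^T ] [ x     ]   [-c ]
  [ A    0  ] [ lambda ] = [ b ]

Solving the linear system:
  x*      = (1.6879, -1.5978, 1.3703)
  lambda* = (-1.6107)
  f(x*)   = 1.2795

x* = (1.6879, -1.5978, 1.3703), lambda* = (-1.6107)


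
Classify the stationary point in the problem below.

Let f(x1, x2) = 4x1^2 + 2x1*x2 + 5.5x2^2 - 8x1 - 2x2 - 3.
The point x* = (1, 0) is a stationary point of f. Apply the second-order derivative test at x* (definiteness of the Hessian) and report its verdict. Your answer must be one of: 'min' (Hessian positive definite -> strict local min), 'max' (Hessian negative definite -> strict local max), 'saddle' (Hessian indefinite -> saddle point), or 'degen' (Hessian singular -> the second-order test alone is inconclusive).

Compute the Hessian H = grad^2 f:
  H = [[8, 2], [2, 11]]
Verify stationarity: grad f(x*) = H x* + g = (0, 0).
Eigenvalues of H: 7, 12.
Both eigenvalues > 0, so H is positive definite -> x* is a strict local min.

min


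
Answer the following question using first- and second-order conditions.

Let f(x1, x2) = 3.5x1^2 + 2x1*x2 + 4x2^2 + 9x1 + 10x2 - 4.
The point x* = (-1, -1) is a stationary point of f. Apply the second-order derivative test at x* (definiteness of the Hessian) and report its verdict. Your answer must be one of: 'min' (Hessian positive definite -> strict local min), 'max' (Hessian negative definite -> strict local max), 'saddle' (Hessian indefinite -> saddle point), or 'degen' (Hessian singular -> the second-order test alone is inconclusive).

Compute the Hessian H = grad^2 f:
  H = [[7, 2], [2, 8]]
Verify stationarity: grad f(x*) = H x* + g = (0, 0).
Eigenvalues of H: 5.4384, 9.5616.
Both eigenvalues > 0, so H is positive definite -> x* is a strict local min.

min


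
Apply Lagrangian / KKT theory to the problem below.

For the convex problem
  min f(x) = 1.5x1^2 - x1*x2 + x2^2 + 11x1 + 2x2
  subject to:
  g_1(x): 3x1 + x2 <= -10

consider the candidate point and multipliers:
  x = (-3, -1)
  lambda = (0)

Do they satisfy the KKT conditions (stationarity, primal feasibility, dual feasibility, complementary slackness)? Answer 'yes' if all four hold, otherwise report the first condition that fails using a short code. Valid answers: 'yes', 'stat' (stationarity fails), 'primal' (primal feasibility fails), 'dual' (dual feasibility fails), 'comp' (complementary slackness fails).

Gradient of f: grad f(x) = Q x + c = (3, 3)
Constraint values g_i(x) = a_i^T x - b_i:
  g_1((-3, -1)) = 0
Stationarity residual: grad f(x) + sum_i lambda_i a_i = (3, 3)
  -> stationarity FAILS
Primal feasibility (all g_i <= 0): OK
Dual feasibility (all lambda_i >= 0): OK
Complementary slackness (lambda_i * g_i(x) = 0 for all i): OK

Verdict: the first failing condition is stationarity -> stat.

stat


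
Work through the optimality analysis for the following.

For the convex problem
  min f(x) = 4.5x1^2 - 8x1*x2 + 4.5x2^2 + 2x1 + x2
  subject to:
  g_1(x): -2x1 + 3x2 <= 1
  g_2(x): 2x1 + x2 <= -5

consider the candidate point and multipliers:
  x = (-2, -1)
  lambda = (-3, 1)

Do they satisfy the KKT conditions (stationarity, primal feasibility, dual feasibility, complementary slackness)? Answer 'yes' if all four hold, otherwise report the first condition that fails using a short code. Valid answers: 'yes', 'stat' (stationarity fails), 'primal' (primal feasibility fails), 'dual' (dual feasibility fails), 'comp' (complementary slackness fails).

Gradient of f: grad f(x) = Q x + c = (-8, 8)
Constraint values g_i(x) = a_i^T x - b_i:
  g_1((-2, -1)) = 0
  g_2((-2, -1)) = 0
Stationarity residual: grad f(x) + sum_i lambda_i a_i = (0, 0)
  -> stationarity OK
Primal feasibility (all g_i <= 0): OK
Dual feasibility (all lambda_i >= 0): FAILS
Complementary slackness (lambda_i * g_i(x) = 0 for all i): OK

Verdict: the first failing condition is dual_feasibility -> dual.

dual


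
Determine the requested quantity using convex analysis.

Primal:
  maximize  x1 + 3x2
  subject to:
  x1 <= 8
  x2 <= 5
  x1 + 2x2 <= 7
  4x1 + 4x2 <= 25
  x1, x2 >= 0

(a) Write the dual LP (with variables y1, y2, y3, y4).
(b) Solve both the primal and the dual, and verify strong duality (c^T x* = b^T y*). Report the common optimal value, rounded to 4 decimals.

The standard primal-dual pair for 'max c^T x s.t. A x <= b, x >= 0' is:
  Dual:  min b^T y  s.t.  A^T y >= c,  y >= 0.

So the dual LP is:
  minimize  8y1 + 5y2 + 7y3 + 25y4
  subject to:
    y1 + y3 + 4y4 >= 1
    y2 + 2y3 + 4y4 >= 3
    y1, y2, y3, y4 >= 0

Solving the primal: x* = (0, 3.5).
  primal value c^T x* = 10.5.
Solving the dual: y* = (0, 0, 1.5, 0).
  dual value b^T y* = 10.5.
Strong duality: c^T x* = b^T y*. Confirmed.

10.5


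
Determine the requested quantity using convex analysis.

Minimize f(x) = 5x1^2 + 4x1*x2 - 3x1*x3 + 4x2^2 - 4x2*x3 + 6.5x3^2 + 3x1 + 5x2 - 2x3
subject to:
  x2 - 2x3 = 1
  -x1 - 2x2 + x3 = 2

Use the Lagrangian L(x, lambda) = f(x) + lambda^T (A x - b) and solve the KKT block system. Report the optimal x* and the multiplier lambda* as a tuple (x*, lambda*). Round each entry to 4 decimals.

Form the Lagrangian:
  L(x, lambda) = (1/2) x^T Q x + c^T x + lambda^T (A x - b)
Stationarity (grad_x L = 0): Q x + c + A^T lambda = 0.
Primal feasibility: A x = b.

This gives the KKT block system:
  [ Q   A^T ] [ x     ]   [-c ]
  [ A    0  ] [ lambda ] = [ b ]

Solving the linear system:
  x*      = (-0.6629, -1.2247, -1.1124)
  lambda* = (-7.382, -5.191)
  f(x*)   = 5.9382

x* = (-0.6629, -1.2247, -1.1124), lambda* = (-7.382, -5.191)


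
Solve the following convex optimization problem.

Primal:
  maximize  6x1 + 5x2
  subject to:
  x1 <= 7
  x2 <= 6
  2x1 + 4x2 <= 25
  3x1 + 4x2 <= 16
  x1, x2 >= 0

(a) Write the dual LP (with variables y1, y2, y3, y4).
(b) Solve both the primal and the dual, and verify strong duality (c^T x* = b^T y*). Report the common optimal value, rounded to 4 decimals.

The standard primal-dual pair for 'max c^T x s.t. A x <= b, x >= 0' is:
  Dual:  min b^T y  s.t.  A^T y >= c,  y >= 0.

So the dual LP is:
  minimize  7y1 + 6y2 + 25y3 + 16y4
  subject to:
    y1 + 2y3 + 3y4 >= 6
    y2 + 4y3 + 4y4 >= 5
    y1, y2, y3, y4 >= 0

Solving the primal: x* = (5.3333, 0).
  primal value c^T x* = 32.
Solving the dual: y* = (0, 0, 0, 2).
  dual value b^T y* = 32.
Strong duality: c^T x* = b^T y*. Confirmed.

32


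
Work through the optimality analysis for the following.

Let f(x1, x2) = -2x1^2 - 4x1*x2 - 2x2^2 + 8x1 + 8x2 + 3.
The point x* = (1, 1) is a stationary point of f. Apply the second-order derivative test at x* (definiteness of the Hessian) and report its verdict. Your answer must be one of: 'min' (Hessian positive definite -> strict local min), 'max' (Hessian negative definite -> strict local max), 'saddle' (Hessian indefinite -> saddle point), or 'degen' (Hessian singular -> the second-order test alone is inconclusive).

Compute the Hessian H = grad^2 f:
  H = [[-4, -4], [-4, -4]]
Verify stationarity: grad f(x*) = H x* + g = (0, 0).
Eigenvalues of H: -8, 0.
H has a zero eigenvalue (singular; negative semidefinite but not definite), so H is neither positive definite, negative definite, nor indefinite. The second-order test alone is inconclusive -> degen.
(Indeed, f is constant along the null direction of H through x*, so x* is not a strict local extremum.)

degen


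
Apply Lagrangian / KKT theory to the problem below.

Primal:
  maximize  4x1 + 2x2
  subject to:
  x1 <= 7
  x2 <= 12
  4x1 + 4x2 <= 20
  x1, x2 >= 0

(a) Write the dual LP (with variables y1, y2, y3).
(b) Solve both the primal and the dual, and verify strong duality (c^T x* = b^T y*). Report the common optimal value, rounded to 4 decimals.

The standard primal-dual pair for 'max c^T x s.t. A x <= b, x >= 0' is:
  Dual:  min b^T y  s.t.  A^T y >= c,  y >= 0.

So the dual LP is:
  minimize  7y1 + 12y2 + 20y3
  subject to:
    y1 + 4y3 >= 4
    y2 + 4y3 >= 2
    y1, y2, y3 >= 0

Solving the primal: x* = (5, 0).
  primal value c^T x* = 20.
Solving the dual: y* = (0, 0, 1).
  dual value b^T y* = 20.
Strong duality: c^T x* = b^T y*. Confirmed.

20


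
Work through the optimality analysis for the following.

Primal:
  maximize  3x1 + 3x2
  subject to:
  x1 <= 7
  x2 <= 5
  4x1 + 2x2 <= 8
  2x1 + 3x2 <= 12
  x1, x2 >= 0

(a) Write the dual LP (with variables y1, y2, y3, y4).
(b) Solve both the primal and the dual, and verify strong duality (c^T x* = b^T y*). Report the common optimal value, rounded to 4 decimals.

The standard primal-dual pair for 'max c^T x s.t. A x <= b, x >= 0' is:
  Dual:  min b^T y  s.t.  A^T y >= c,  y >= 0.

So the dual LP is:
  minimize  7y1 + 5y2 + 8y3 + 12y4
  subject to:
    y1 + 4y3 + 2y4 >= 3
    y2 + 2y3 + 3y4 >= 3
    y1, y2, y3, y4 >= 0

Solving the primal: x* = (0, 4).
  primal value c^T x* = 12.
Solving the dual: y* = (0, 0, 0.375, 0.75).
  dual value b^T y* = 12.
Strong duality: c^T x* = b^T y*. Confirmed.

12


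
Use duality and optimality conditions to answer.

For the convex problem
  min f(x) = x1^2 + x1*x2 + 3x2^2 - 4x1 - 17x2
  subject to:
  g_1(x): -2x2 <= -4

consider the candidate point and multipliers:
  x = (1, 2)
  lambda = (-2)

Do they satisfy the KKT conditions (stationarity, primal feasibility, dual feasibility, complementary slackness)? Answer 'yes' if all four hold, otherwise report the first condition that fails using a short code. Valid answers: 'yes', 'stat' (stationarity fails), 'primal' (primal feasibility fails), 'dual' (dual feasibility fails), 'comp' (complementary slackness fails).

Gradient of f: grad f(x) = Q x + c = (0, -4)
Constraint values g_i(x) = a_i^T x - b_i:
  g_1((1, 2)) = 0
Stationarity residual: grad f(x) + sum_i lambda_i a_i = (0, 0)
  -> stationarity OK
Primal feasibility (all g_i <= 0): OK
Dual feasibility (all lambda_i >= 0): FAILS
Complementary slackness (lambda_i * g_i(x) = 0 for all i): OK

Verdict: the first failing condition is dual_feasibility -> dual.

dual


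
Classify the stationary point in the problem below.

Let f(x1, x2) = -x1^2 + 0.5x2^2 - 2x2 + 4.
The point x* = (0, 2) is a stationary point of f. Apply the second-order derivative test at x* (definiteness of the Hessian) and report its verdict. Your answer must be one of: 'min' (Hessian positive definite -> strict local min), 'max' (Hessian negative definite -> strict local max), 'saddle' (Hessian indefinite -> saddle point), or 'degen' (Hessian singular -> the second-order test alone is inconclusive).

Compute the Hessian H = grad^2 f:
  H = [[-2, 0], [0, 1]]
Verify stationarity: grad f(x*) = H x* + g = (0, 0).
Eigenvalues of H: -2, 1.
Eigenvalues have mixed signs, so H is indefinite -> x* is a saddle point.

saddle


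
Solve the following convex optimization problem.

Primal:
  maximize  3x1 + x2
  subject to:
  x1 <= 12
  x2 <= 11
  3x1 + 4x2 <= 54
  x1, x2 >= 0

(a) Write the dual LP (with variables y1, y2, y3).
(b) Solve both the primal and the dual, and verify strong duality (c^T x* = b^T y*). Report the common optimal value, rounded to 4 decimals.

The standard primal-dual pair for 'max c^T x s.t. A x <= b, x >= 0' is:
  Dual:  min b^T y  s.t.  A^T y >= c,  y >= 0.

So the dual LP is:
  minimize  12y1 + 11y2 + 54y3
  subject to:
    y1 + 3y3 >= 3
    y2 + 4y3 >= 1
    y1, y2, y3 >= 0

Solving the primal: x* = (12, 4.5).
  primal value c^T x* = 40.5.
Solving the dual: y* = (2.25, 0, 0.25).
  dual value b^T y* = 40.5.
Strong duality: c^T x* = b^T y*. Confirmed.

40.5


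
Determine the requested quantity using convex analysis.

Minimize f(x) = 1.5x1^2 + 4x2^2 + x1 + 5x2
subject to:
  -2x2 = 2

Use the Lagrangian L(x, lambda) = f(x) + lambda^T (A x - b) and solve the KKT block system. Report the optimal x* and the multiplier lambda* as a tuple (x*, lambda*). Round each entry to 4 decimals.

Form the Lagrangian:
  L(x, lambda) = (1/2) x^T Q x + c^T x + lambda^T (A x - b)
Stationarity (grad_x L = 0): Q x + c + A^T lambda = 0.
Primal feasibility: A x = b.

This gives the KKT block system:
  [ Q   A^T ] [ x     ]   [-c ]
  [ A    0  ] [ lambda ] = [ b ]

Solving the linear system:
  x*      = (-0.3333, -1)
  lambda* = (-1.5)
  f(x*)   = -1.1667

x* = (-0.3333, -1), lambda* = (-1.5)


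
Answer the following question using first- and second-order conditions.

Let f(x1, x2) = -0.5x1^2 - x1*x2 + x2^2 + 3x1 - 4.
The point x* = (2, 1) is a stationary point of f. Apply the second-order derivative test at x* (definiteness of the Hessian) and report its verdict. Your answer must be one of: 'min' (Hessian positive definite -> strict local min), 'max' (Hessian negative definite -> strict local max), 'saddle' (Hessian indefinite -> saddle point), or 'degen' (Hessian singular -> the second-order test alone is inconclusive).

Compute the Hessian H = grad^2 f:
  H = [[-1, -1], [-1, 2]]
Verify stationarity: grad f(x*) = H x* + g = (0, 0).
Eigenvalues of H: -1.3028, 2.3028.
Eigenvalues have mixed signs, so H is indefinite -> x* is a saddle point.

saddle


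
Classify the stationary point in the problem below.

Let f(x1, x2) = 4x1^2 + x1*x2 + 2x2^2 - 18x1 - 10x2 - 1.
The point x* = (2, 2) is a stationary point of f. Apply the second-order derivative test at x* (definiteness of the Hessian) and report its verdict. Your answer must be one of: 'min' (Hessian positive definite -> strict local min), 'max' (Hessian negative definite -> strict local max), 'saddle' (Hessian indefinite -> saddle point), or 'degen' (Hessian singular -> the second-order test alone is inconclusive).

Compute the Hessian H = grad^2 f:
  H = [[8, 1], [1, 4]]
Verify stationarity: grad f(x*) = H x* + g = (0, 0).
Eigenvalues of H: 3.7639, 8.2361.
Both eigenvalues > 0, so H is positive definite -> x* is a strict local min.

min


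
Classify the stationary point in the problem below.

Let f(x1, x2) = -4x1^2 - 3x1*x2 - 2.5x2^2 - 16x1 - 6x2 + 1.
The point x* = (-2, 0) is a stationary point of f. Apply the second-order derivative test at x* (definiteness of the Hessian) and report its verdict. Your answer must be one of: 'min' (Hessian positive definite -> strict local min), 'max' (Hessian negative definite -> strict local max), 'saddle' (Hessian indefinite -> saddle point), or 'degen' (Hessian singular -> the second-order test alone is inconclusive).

Compute the Hessian H = grad^2 f:
  H = [[-8, -3], [-3, -5]]
Verify stationarity: grad f(x*) = H x* + g = (0, 0).
Eigenvalues of H: -9.8541, -3.1459.
Both eigenvalues < 0, so H is negative definite -> x* is a strict local max.

max


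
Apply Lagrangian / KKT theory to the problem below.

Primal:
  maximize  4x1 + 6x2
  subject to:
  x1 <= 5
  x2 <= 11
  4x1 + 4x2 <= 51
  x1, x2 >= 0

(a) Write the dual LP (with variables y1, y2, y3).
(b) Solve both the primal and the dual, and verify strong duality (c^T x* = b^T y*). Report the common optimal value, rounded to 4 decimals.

The standard primal-dual pair for 'max c^T x s.t. A x <= b, x >= 0' is:
  Dual:  min b^T y  s.t.  A^T y >= c,  y >= 0.

So the dual LP is:
  minimize  5y1 + 11y2 + 51y3
  subject to:
    y1 + 4y3 >= 4
    y2 + 4y3 >= 6
    y1, y2, y3 >= 0

Solving the primal: x* = (1.75, 11).
  primal value c^T x* = 73.
Solving the dual: y* = (0, 2, 1).
  dual value b^T y* = 73.
Strong duality: c^T x* = b^T y*. Confirmed.

73


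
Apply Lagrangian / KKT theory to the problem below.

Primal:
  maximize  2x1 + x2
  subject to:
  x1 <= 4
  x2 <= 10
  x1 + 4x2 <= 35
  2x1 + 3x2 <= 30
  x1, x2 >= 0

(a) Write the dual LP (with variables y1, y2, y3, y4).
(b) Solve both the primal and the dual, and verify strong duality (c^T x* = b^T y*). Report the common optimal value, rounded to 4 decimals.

The standard primal-dual pair for 'max c^T x s.t. A x <= b, x >= 0' is:
  Dual:  min b^T y  s.t.  A^T y >= c,  y >= 0.

So the dual LP is:
  minimize  4y1 + 10y2 + 35y3 + 30y4
  subject to:
    y1 + y3 + 2y4 >= 2
    y2 + 4y3 + 3y4 >= 1
    y1, y2, y3, y4 >= 0

Solving the primal: x* = (4, 7.3333).
  primal value c^T x* = 15.3333.
Solving the dual: y* = (1.3333, 0, 0, 0.3333).
  dual value b^T y* = 15.3333.
Strong duality: c^T x* = b^T y*. Confirmed.

15.3333


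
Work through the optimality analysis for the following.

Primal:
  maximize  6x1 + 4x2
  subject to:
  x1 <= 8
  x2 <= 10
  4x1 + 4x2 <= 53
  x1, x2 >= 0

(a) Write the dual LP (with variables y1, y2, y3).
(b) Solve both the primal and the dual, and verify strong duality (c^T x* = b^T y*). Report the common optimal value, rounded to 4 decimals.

The standard primal-dual pair for 'max c^T x s.t. A x <= b, x >= 0' is:
  Dual:  min b^T y  s.t.  A^T y >= c,  y >= 0.

So the dual LP is:
  minimize  8y1 + 10y2 + 53y3
  subject to:
    y1 + 4y3 >= 6
    y2 + 4y3 >= 4
    y1, y2, y3 >= 0

Solving the primal: x* = (8, 5.25).
  primal value c^T x* = 69.
Solving the dual: y* = (2, 0, 1).
  dual value b^T y* = 69.
Strong duality: c^T x* = b^T y*. Confirmed.

69


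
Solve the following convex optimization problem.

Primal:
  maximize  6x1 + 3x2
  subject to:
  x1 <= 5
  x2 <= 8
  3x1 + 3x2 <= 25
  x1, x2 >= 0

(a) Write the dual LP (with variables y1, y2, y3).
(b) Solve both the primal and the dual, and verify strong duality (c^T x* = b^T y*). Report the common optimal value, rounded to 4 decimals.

The standard primal-dual pair for 'max c^T x s.t. A x <= b, x >= 0' is:
  Dual:  min b^T y  s.t.  A^T y >= c,  y >= 0.

So the dual LP is:
  minimize  5y1 + 8y2 + 25y3
  subject to:
    y1 + 3y3 >= 6
    y2 + 3y3 >= 3
    y1, y2, y3 >= 0

Solving the primal: x* = (5, 3.3333).
  primal value c^T x* = 40.
Solving the dual: y* = (3, 0, 1).
  dual value b^T y* = 40.
Strong duality: c^T x* = b^T y*. Confirmed.

40


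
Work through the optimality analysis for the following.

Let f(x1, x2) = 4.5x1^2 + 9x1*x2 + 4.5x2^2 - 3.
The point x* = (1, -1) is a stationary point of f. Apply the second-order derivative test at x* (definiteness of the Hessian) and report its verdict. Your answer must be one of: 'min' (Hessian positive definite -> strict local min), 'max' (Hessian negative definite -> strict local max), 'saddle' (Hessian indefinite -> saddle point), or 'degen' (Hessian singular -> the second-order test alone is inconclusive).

Compute the Hessian H = grad^2 f:
  H = [[9, 9], [9, 9]]
Verify stationarity: grad f(x*) = H x* + g = (0, 0).
Eigenvalues of H: 0, 18.
H has a zero eigenvalue (singular; positive semidefinite but not definite), so H is neither positive definite, negative definite, nor indefinite. The second-order test alone is inconclusive -> degen.
(Indeed, f is constant along the null direction of H through x*, so x* is not a strict local extremum.)

degen


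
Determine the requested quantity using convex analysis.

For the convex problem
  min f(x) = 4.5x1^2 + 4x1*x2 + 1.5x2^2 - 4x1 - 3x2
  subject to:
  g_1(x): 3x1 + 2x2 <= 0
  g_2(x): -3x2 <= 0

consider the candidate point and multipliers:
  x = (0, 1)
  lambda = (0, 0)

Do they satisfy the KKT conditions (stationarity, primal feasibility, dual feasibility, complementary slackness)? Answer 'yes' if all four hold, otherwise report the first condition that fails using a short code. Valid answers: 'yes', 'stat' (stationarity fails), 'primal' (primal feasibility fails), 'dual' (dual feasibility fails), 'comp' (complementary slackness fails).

Gradient of f: grad f(x) = Q x + c = (0, 0)
Constraint values g_i(x) = a_i^T x - b_i:
  g_1((0, 1)) = 2
  g_2((0, 1)) = -3
Stationarity residual: grad f(x) + sum_i lambda_i a_i = (0, 0)
  -> stationarity OK
Primal feasibility (all g_i <= 0): FAILS
Dual feasibility (all lambda_i >= 0): OK
Complementary slackness (lambda_i * g_i(x) = 0 for all i): OK

Verdict: the first failing condition is primal_feasibility -> primal.

primal


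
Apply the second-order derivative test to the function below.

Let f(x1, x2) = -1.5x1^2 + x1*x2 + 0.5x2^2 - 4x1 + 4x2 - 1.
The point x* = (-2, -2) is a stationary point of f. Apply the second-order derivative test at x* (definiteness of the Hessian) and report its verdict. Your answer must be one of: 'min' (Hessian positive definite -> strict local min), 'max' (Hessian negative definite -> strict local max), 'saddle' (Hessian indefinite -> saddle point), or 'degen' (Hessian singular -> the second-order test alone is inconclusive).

Compute the Hessian H = grad^2 f:
  H = [[-3, 1], [1, 1]]
Verify stationarity: grad f(x*) = H x* + g = (0, 0).
Eigenvalues of H: -3.2361, 1.2361.
Eigenvalues have mixed signs, so H is indefinite -> x* is a saddle point.

saddle


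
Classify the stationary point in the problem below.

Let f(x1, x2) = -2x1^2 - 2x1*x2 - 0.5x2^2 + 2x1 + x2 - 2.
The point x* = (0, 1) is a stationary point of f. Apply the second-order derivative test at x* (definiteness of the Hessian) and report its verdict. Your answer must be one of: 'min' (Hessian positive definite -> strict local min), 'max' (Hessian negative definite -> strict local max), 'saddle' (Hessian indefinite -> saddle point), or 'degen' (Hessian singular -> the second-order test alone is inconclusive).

Compute the Hessian H = grad^2 f:
  H = [[-4, -2], [-2, -1]]
Verify stationarity: grad f(x*) = H x* + g = (0, 0).
Eigenvalues of H: -5, 0.
H has a zero eigenvalue (singular; negative semidefinite but not definite), so H is neither positive definite, negative definite, nor indefinite. The second-order test alone is inconclusive -> degen.
(Indeed, f is constant along the null direction of H through x*, so x* is not a strict local extremum.)

degen


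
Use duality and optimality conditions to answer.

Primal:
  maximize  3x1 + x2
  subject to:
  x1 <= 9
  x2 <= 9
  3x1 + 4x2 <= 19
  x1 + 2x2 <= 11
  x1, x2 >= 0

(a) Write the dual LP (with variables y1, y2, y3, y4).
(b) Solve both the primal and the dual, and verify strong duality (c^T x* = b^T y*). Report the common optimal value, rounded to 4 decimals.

The standard primal-dual pair for 'max c^T x s.t. A x <= b, x >= 0' is:
  Dual:  min b^T y  s.t.  A^T y >= c,  y >= 0.

So the dual LP is:
  minimize  9y1 + 9y2 + 19y3 + 11y4
  subject to:
    y1 + 3y3 + y4 >= 3
    y2 + 4y3 + 2y4 >= 1
    y1, y2, y3, y4 >= 0

Solving the primal: x* = (6.3333, 0).
  primal value c^T x* = 19.
Solving the dual: y* = (0, 0, 1, 0).
  dual value b^T y* = 19.
Strong duality: c^T x* = b^T y*. Confirmed.

19


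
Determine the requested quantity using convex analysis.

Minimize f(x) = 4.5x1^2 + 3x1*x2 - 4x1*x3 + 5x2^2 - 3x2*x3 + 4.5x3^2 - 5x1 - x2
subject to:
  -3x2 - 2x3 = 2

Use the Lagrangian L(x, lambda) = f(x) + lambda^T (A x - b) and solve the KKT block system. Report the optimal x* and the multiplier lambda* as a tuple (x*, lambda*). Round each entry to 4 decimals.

Form the Lagrangian:
  L(x, lambda) = (1/2) x^T Q x + c^T x + lambda^T (A x - b)
Stationarity (grad_x L = 0): Q x + c + A^T lambda = 0.
Primal feasibility: A x = b.

This gives the KKT block system:
  [ Q   A^T ] [ x     ]   [-c ]
  [ A    0  ] [ lambda ] = [ b ]

Solving the linear system:
  x*      = (0.6566, -0.5455, -0.1818)
  lambda* = (-1.3131)
  f(x*)   = -0.0556

x* = (0.6566, -0.5455, -0.1818), lambda* = (-1.3131)
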